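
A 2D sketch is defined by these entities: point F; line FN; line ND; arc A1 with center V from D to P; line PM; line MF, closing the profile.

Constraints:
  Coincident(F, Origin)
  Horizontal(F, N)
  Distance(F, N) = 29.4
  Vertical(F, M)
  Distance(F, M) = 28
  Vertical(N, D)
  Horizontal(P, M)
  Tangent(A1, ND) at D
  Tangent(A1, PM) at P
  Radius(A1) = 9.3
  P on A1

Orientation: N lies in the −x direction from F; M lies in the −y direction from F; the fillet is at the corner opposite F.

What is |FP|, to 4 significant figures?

34.47

F is at the origin; F and N share the same y with |FN| = 29.4 and N on the −x side, so N = (-29.40, 0.000). FM is vertical with |FM| = 28.0 and M on the −y side, so M = (0.000, -28.00). The virtual corner opposite F is at (-29.40, -28.00). A1 meets ND tangentially, so VD is at right angles to ND and tangency of A1 to PM means the radius VP is perpendicular to PM, with radius 9.3, so the center V sits 9.3 in from both sides at V = (-20.10, -18.70). That places the tangent points at D = (-29.40, -18.70) on ND and P = (-20.10, -28.00) on PM. Then |FP| = |P − F| = 34.47.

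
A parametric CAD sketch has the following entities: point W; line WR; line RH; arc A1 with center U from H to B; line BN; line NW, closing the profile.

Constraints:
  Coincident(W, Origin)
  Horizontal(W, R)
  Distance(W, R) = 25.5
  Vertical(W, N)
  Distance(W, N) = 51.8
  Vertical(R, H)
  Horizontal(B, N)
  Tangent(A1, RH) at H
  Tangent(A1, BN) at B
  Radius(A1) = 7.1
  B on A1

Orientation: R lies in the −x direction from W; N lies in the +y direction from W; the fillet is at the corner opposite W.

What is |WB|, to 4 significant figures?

54.97

The virtual corner opposite W is at (-25.50, 51.80). A1 meets RH tangentially, so UH is at right angles to RH and A1 meets BN tangentially, so UB is at right angles to BN, with radius 7.1, so the center U sits 7.1 in from both sides at U = (-18.40, 44.70). That places the tangent points at H = (-25.50, 44.70) on RH and B = (-18.40, 51.80) on BN. Then |WB| = |B − W| = 54.97.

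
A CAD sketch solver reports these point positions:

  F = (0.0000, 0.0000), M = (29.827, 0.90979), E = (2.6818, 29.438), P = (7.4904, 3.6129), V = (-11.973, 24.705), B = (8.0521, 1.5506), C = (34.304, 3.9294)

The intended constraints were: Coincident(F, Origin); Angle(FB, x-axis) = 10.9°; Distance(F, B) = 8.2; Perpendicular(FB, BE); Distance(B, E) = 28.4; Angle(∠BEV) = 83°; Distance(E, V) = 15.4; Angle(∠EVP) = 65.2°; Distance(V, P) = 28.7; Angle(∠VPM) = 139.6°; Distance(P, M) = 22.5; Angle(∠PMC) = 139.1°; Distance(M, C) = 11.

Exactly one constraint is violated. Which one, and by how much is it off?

Distance(M, C) = 11 — off by 5.60.

F = (0.00, 0.00) ✓; FB at 10.90° ✓; |FB| = 8.200 ✓; ∠(FB, BE) = 90.00° ✓; |BE| = 28.40 ✓; ∠BEV = 83.00° ✓; |EV| = 15.40 ✓; ∠EVP = 65.20° ✓; |VP| = 28.70 ✓; ∠VPM = 139.6° ✓; |PM| = 22.50 ✓; ∠PMC = 139.1° ✓; |MC| = 5.400 ✗.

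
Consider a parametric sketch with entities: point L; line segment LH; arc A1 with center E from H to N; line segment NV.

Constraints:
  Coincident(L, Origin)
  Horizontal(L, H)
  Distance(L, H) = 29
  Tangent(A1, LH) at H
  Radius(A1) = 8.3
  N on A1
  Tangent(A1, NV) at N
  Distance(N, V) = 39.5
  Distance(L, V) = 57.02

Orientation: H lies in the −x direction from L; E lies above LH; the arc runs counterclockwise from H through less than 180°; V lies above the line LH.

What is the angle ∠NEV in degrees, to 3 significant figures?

78.1°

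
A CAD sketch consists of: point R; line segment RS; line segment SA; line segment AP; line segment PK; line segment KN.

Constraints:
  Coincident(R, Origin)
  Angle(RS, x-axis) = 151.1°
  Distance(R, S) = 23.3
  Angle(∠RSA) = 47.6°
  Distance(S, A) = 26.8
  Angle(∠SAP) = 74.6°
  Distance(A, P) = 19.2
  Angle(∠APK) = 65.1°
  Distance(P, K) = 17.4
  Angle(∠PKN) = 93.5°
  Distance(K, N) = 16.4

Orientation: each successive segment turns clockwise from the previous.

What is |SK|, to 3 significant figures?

11.1

R is at the origin; RS runs at 151.1° with length 23.3, so S = (-20.4, 11.3). ∠RSA = 47.6° gives SA at 18.7° from the x-axis; with |SA| = 26.8, A = (4.99, 19.9). ∠SAP = 74.6° gives AP at -86.7° from the x-axis; with |AP| = 19.2, P = (6.09, 0.685). ∠APK = 65.1° gives PK at 158° from the x-axis; with |PK| = 17.4, K = (-10.1, 7.09). Then |SK| = |K − S| = 11.1.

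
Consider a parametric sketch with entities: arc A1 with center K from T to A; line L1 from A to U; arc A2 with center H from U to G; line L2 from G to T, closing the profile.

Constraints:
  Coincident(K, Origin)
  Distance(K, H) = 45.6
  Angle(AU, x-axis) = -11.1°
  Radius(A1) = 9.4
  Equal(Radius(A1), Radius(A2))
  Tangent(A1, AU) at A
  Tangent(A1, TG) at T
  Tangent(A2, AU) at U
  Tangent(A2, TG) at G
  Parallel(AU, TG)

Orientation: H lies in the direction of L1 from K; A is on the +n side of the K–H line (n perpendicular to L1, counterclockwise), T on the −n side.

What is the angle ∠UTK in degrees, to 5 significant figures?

67.595°

Tangency of A1 to both parallel lines with radius 9.4 puts A and T at K ± 9.4·n: A = (1.8097, 9.2242), T = (-1.8097, -9.2242). Equal radii place U and G the same way about H: U = H + 9.4·n = (46.557, 0.44515), G = H − 9.4·n = (42.937, -18.003). Then cos ∠UTK = TU·TK / (|TU||TK|), giving 67.595°.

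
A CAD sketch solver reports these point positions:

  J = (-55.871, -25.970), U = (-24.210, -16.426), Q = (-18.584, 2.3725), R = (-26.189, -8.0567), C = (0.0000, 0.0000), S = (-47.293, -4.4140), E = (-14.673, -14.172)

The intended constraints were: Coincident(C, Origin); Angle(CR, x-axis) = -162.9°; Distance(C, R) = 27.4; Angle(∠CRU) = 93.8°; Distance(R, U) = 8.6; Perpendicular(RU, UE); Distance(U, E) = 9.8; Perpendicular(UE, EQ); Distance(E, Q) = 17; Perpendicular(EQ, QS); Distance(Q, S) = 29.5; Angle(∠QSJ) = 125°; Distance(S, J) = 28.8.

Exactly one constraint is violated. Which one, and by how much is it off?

Distance(S, J) = 28.8 — off by 5.60.

C = (0.00, 0.00) ✓; CR at -162.9° ✓; |CR| = 27.40 ✓; ∠CRU = 93.80° ✓; |RU| = 8.600 ✓; ∠(RU, UE) = 89.99° ✓; |UE| = 9.800 ✓; ∠(UE, EQ) = 90.00° ✓; |EQ| = 17.00 ✓; ∠(EQ, QS) = 90.00° ✓; |QS| = 29.50 ✓; ∠QSJ = 125.0° ✓; |SJ| = 23.20 ✗.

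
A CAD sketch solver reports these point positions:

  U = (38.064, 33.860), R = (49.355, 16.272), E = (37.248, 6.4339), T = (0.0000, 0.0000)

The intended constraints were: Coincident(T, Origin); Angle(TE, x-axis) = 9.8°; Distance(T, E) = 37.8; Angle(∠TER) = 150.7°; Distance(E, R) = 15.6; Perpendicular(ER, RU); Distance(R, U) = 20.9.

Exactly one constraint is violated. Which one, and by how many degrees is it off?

Perpendicular(ER, RU) — off by 6.40°.

T = (0.00, 0.00) ✓; TE at 9.800° ✓; |TE| = 37.80 ✓; ∠TER = 150.7° ✓; |ER| = 15.60 ✓; ∠(ER, RU) = 83.60° ✗; |RU| = 20.90 ✓.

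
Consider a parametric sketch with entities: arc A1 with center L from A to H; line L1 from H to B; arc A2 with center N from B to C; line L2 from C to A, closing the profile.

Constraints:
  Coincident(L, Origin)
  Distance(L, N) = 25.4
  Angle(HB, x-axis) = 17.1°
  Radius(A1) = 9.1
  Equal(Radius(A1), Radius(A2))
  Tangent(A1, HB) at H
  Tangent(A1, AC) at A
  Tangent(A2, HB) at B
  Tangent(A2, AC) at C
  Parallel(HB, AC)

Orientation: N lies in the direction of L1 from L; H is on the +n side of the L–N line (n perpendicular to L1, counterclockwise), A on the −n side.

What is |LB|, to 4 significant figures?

26.98

The slot axis is L1's direction at 17.1°, so u = (cos 17.1°, sin 17.1°) = (0.9558, 0.2940) and n = (−sin 17.1°, cos 17.1°) = (-0.2940, 0.9558). L is at the origin and N lies 25.4 along u from L, so N = 25.4·u = (24.28, 7.469). Tangency of A1 to both parallel lines with radius 9.1 puts H and A at L ± 9.1·n: H = (-2.676, 8.698), A = (2.676, -8.698). Equal radii place B and C the same way about N: B = N + 9.1·n = (21.60, 16.17), C = N − 9.1·n = (26.95, -1.229). Then |LB| = |B − L| = 26.98.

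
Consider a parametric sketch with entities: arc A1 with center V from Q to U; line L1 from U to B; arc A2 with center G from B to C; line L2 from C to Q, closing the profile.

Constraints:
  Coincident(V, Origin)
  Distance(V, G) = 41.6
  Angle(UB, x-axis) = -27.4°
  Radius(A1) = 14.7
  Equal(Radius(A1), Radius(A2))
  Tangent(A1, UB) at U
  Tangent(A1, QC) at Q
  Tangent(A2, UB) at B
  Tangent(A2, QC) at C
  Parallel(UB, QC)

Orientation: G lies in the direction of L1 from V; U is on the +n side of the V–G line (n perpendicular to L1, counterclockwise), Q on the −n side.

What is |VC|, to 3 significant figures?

44.1

Tangency of A1 to both parallel lines with radius 14.7 puts U and Q at V ± 14.7·n: U = (6.76, 13.1), Q = (-6.76, -13.1). Equal radii place B and C the same way about G: B = G + 14.7·n = (43.7, -6.09), C = G − 14.7·n = (30.2, -32.2). Then |VC| = |C − V| = 44.1.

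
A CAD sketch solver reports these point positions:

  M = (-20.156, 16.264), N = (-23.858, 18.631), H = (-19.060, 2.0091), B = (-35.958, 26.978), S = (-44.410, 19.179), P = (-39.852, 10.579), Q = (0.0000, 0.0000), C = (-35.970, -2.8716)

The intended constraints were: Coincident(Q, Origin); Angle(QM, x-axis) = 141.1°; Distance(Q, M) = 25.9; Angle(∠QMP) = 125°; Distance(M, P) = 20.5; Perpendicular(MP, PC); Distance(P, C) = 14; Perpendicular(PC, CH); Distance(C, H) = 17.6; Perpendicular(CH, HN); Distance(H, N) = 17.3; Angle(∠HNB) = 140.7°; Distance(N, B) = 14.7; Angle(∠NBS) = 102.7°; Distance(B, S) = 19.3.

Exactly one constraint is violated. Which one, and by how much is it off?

Distance(B, S) = 19.3 — off by 7.80.

Q = (0.00, 0.00) ✓; QM at 141.1° ✓; |QM| = 25.90 ✓; ∠QMP = 125.0° ✓; |MP| = 20.50 ✓; ∠(MP, PC) = 90.00° ✓; |PC| = 14.00 ✓; ∠(PC, CH) = 90.00° ✓; |CH| = 17.60 ✓; ∠(CH, HN) = 90.00° ✓; |HN| = 17.30 ✓; ∠HNB = 140.7° ✓; |NB| = 14.70 ✓; ∠NBS = 102.7° ✓; |BS| = 11.50 ✗.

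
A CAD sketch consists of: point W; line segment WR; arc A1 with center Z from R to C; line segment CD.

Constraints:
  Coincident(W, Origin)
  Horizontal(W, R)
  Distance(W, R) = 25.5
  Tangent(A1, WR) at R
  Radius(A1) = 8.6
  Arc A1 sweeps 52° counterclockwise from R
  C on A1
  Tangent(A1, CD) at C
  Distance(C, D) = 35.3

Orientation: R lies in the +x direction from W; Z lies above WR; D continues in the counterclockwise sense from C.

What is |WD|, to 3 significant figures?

62.3

On A1, R sits at bearing -90° from Z; a 52° counterclockwise sweep puts C at bearing -38°, so C = Z + 8.6·(cos -38°, sin -38°) = (32.3, 3.31). The tangent condition forces ZC to be normal to CD, so CD runs along (−sin -38°, cos -38°); with |CD| = 35.3, D = (54.0, 31.1). Then |WD| = |D − W| = 62.3.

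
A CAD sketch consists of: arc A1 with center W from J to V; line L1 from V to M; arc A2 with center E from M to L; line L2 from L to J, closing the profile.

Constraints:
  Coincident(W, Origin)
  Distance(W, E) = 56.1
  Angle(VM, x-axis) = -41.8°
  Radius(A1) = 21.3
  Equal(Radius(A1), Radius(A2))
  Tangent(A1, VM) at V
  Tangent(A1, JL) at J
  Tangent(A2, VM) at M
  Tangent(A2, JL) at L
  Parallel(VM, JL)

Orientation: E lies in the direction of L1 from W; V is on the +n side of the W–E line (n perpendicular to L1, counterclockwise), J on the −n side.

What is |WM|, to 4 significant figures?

60.01

The slot axis is L1's direction at -41.8°, so u = (cos -41.8°, sin -41.8°) = (0.7455, -0.6665) and n = (−sin -41.8°, cos -41.8°) = (0.6665, 0.7455). W is at the origin and E lies 56.1 along u from W, so E = 56.1·u = (41.82, -37.39). Tangency of A1 to both parallel lines with radius 21.3 puts V and J at W ± 21.3·n: V = (14.20, 15.88), J = (-14.20, -15.88). Equal radii place M and L the same way about E: M = E + 21.3·n = (56.02, -21.51), L = E − 21.3·n = (27.62, -53.27). Then |WM| = |M − W| = 60.01.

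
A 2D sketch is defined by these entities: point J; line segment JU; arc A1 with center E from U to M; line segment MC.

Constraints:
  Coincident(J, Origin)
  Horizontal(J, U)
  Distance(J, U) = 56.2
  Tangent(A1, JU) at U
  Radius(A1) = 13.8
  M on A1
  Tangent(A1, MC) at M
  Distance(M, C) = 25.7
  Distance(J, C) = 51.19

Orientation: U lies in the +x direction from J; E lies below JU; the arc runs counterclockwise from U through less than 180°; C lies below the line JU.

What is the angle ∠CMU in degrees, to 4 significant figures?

141.7°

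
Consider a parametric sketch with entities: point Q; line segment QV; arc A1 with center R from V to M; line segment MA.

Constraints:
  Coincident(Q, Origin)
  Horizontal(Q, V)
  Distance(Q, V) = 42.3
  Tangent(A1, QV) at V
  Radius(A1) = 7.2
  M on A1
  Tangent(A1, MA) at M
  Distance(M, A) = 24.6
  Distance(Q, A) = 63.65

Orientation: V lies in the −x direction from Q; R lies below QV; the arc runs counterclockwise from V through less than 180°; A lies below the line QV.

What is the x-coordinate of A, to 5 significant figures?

-57.097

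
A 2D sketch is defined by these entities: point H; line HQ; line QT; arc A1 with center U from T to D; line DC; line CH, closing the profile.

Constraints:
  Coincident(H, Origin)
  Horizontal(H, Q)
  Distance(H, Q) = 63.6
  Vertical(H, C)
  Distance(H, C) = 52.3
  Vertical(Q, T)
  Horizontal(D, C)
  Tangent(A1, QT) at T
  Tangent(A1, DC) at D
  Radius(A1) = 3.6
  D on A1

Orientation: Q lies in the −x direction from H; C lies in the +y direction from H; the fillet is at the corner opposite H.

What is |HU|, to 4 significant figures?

77.28

H is at the origin; HQ is horizontal with |HQ| = 63.6 and Q on the −x side, so Q = (-63.60, 0.000). HC is vertical with |HC| = 52.3 and C on the +y side, so C = (0.000, 52.30). The virtual corner opposite H is at (-63.60, 52.30). Tangency of A1 to QT means the radius UT is perpendicular to QT and since A1 is tangent to DC there, UD ⟂ DC, with radius 3.6, so the center U sits 3.6 in from both sides at U = (-60.00, 48.70). Then |HU| = |U − H| = 77.28.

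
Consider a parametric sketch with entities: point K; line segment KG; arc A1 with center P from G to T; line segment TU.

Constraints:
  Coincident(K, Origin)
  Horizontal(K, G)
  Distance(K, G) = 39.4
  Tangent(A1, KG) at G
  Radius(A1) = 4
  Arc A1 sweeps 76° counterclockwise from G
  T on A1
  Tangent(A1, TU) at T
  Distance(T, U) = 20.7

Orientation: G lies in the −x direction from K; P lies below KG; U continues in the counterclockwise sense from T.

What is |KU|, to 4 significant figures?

53.54

On A1, G sits at bearing 90° from P; a 76° counterclockwise sweep puts T at bearing 166°, so T = P + 4.0·(cos 166°, sin 166°) = (-43.28, -3.032). A1 meets TU tangentially, so PT is at right angles to TU, so TU runs along (−sin 166°, cos 166°); with |TU| = 20.7, U = (-48.29, -23.12). Then |KU| = |U − K| = 53.54.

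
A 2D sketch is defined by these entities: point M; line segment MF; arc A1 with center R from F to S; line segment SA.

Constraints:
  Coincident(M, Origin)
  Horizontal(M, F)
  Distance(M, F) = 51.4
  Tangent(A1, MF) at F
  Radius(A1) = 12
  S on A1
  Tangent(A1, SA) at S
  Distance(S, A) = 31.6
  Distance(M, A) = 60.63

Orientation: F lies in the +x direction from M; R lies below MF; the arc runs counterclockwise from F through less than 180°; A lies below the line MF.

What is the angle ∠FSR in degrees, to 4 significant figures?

43.20°

Checks: ∠(RF, FM) = 90.00° ✓; |RF| = 12.00 ✓; |RS| = 12.00 ✓; ∠(RS, SA) = 90.00° ✓; |SA| = 31.60 ✓; |MA| = 60.63 ✓.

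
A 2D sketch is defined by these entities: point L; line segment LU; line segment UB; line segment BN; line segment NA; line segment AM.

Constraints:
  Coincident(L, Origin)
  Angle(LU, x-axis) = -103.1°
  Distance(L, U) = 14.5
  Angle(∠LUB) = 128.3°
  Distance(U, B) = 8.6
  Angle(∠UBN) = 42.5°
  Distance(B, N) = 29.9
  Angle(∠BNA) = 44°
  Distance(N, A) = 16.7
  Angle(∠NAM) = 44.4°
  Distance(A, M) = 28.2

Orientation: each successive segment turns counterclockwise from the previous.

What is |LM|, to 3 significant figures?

20.2

L is at the origin; LU runs at -103.1° with length 14.5, so U = (-3.29, -14.1). ∠LUB = 128.3° gives UB at -51.4° from the x-axis; with |UB| = 8.6, B = (2.08, -20.8). ∠UBN = 42.5° gives BN at 86.1° from the x-axis; with |BN| = 29.9, N = (4.11, 8.99). ∠BNA = 44.0° gives NA at -138° from the x-axis; with |NA| = 16.7, A = (-8.28, -2.21). ∠NAM = 44.4° gives AM at -2.30° from the x-axis; with |AM| = 28.2, M = (19.9, -3.34). Then |LM| = |M − L| = 20.2.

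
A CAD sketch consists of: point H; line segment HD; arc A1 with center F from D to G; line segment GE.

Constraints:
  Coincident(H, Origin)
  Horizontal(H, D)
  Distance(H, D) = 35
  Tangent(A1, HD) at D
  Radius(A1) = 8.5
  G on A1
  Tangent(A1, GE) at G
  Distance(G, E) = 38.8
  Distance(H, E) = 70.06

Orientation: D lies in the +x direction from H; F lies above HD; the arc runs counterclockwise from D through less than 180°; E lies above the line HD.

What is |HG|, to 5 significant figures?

43.398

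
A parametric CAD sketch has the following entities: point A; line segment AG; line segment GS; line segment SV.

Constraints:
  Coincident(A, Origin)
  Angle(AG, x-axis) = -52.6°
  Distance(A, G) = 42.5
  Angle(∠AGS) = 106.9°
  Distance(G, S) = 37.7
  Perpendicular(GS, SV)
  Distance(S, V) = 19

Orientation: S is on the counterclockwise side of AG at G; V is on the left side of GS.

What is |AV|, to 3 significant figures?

54.5

A is at the origin; AG runs at -52.6° with length 42.5, so G = 42.5·(cos -52.6°, sin -52.6°) = (25.8, -33.8). ∠AGS = 106.9°, so GS runs at -52.6° + (180° − 106.9°) = 20.5° from the x-axis; with |GS| = 37.7, S = G + 37.7·(cos 20.5°, sin 20.5°) = (61.1, -20.6). The perpendicularity gives SV at right angles to GS; with |SV| = 19.0 on the left of GS, V = S + 19.0·(-0.350, 0.937) = (54.5, -2.76). Then |AV| = |V − A| = 54.5.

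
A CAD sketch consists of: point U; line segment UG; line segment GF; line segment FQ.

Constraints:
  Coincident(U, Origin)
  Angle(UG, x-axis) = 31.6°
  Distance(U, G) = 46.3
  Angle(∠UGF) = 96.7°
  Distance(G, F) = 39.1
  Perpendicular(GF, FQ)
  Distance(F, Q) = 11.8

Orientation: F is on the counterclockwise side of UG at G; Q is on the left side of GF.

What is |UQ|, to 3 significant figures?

56.1

∠UGF = 96.7°, so GF runs at 31.6° + (180° − 96.7°) = 115° from the x-axis; with |GF| = 39.1, F = G + 39.1·(cos 115°, sin 115°) = (23.0, 59.7). The perpendicularity gives FQ at right angles to GF; with |FQ| = 11.8 on the left of GF, Q = F + 11.8·(-0.907, -0.421) = (12.3, 54.8). Then |UQ| = |Q − U| = 56.1.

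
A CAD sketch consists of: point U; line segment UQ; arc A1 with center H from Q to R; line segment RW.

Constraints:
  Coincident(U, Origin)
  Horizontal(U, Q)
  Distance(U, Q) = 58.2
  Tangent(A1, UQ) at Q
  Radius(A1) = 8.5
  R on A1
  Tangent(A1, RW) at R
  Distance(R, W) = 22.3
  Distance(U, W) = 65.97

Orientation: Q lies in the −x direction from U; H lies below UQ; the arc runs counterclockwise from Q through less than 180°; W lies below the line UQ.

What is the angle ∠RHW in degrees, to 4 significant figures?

69.13°

U is at the origin; UQ is horizontal with |UQ| = 58.2 and Q on the −x side, so Q = (-58.20, 0.000). The tangent condition forces HQ to be normal to UQ, so H = Q + (0, -8.5) = (-58.20, -8.500). Since HR ⟂ RW (tangency), |HW| = √(8.5² + 22.3²) = 23.87 regardless of where R sits on A1. So W lies on both circle(U, 65.97) and circle(H, 23.87); the below-UQ intersection is W = (-57.49, -32.35). R is the foot of the tangent from W: R = (-66.05, -11.76).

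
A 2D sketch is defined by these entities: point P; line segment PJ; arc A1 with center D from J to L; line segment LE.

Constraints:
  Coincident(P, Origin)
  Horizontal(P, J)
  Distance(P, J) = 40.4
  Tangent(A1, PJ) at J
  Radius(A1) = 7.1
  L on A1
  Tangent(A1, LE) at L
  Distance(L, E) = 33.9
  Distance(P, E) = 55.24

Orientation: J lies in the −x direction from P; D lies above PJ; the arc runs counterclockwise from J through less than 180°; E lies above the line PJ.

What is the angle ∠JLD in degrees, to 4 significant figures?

42.36°

Checks: |DL| = 7.100 ✓; ∠(DL, LE) = 90.00° ✓; |LE| = 33.90 ✓; |PE| = 55.24 ✓.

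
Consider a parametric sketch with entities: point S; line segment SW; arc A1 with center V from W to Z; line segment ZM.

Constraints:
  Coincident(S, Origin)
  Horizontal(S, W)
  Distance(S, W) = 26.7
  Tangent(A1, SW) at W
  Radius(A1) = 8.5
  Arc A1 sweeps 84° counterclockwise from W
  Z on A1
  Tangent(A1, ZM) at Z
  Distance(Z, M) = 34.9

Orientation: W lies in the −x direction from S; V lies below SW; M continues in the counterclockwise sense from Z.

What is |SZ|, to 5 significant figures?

35.968

S is at the origin; S and W share the same y with |SW| = 26.7 and W on the −x side, so W = (-26.700, 0.0000). Tangency of A1 to SW means the radius VW is perpendicular to SW, so V = W + (0, -8.5) = (-26.700, -8.5000). On A1, W sits at bearing 90° from V; an 84° counterclockwise sweep puts Z at bearing 174°, so Z = V + 8.5·(cos 174°, sin 174°) = (-35.153, -7.6115). Then |SZ| = |Z − S| = 35.968.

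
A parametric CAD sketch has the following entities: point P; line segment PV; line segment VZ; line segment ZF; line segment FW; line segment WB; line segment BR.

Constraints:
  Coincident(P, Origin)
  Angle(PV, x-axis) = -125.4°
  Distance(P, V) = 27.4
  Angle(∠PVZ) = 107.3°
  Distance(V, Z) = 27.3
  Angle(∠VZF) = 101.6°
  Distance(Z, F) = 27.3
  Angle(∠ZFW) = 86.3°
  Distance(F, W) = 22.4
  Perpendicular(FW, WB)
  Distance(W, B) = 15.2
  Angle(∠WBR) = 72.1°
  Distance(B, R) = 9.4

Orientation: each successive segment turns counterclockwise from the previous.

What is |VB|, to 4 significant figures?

17.04

P is at the origin; PV runs at -125.4° with length 27.4, so V = (-15.87, -22.33). ∠PVZ = 107.3° gives VZ at -52.70° from the x-axis; with |VZ| = 27.3, Z = (0.6712, -44.05). ∠VZF = 101.6° gives ZF at 25.70° from the x-axis; with |ZF| = 27.3, F = (25.27, -32.21). ∠ZFW = 86.3° gives FW at 119.4° from the x-axis; with |FW| = 22.4, W = (14.27, -12.70). The perpendicularity gives WB at right angles to FW, so WB runs at -150.6°; with |WB| = 15.2, B = (1.032, -20.16). Then |VB| = |B − V| = 17.04.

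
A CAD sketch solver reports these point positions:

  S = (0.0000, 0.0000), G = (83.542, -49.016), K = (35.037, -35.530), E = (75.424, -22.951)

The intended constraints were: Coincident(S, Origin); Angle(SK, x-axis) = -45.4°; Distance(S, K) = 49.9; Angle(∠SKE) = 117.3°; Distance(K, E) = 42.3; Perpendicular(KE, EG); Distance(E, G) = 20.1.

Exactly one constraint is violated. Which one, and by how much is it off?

Distance(E, G) = 20.1 — off by 7.20.

S = (0.00, 0.00) ✓; SK at -45.40° ✓; |SK| = 49.90 ✓; ∠SKE = 117.3° ✓; |KE| = 42.30 ✓; ∠(KE, EG) = 90.00° ✓; |EG| = 27.30 ✗.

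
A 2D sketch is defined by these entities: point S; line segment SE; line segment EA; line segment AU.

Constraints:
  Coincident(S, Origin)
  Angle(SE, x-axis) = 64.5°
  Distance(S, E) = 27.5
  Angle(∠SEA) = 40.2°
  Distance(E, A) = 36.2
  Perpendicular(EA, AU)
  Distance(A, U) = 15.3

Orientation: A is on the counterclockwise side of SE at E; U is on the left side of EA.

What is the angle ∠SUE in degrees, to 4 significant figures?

32.07°

S is at the origin; SE runs at 64.5° with length 27.5, so E = 27.5·(cos 64.5°, sin 64.5°) = (11.84, 24.82). ∠SEA = 40.2°, so EA runs at 64.5° + (180° − 40.2°) = 204.3° from the x-axis; with |EA| = 36.2, A = E + 36.2·(cos 204.3°, sin 204.3°) = (-21.15, 9.924). The perpendicularity gives AU at right angles to EA; with |AU| = 15.3 on the left of EA, U = A + 15.3·(0.4115, -0.9114) = (-14.86, -4.020). Then cos ∠SUE = US·UE / (|US||UE|), giving 32.07°.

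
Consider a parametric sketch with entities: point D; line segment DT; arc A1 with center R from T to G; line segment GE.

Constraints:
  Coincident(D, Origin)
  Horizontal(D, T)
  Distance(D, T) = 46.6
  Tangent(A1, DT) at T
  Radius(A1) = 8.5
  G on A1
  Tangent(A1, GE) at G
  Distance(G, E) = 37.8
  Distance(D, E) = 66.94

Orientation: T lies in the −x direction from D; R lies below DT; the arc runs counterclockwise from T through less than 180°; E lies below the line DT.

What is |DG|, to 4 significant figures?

55.87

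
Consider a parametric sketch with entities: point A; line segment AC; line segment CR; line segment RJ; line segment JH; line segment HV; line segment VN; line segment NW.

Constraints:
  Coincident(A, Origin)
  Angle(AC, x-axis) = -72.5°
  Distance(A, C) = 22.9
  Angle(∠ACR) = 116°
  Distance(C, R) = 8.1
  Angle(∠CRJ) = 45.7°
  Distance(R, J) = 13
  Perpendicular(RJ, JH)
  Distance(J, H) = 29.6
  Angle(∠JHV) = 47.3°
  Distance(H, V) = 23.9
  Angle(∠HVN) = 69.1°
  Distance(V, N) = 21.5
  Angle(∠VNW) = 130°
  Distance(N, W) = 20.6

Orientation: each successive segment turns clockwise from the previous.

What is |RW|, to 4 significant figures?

35.68

A is at the origin; AC runs at -72.5° with length 22.9, so C = (6.886, -21.84). ∠ACR = 116.0° gives CR at -136.5° from the x-axis; with |CR| = 8.1, R = (1.011, -27.42). ∠CRJ = 45.7° gives RJ at 89.20° from the x-axis; with |RJ| = 13.0, J = (1.192, -14.42). The perpendicularity gives JH at right angles to RJ, so JH runs at -0.8000°; with |JH| = 29.6, H = (30.79, -14.83). ∠JHV = 47.3° gives HV at -133.5° from the x-axis; with |HV| = 23.9, V = (14.34, -32.17). ∠HVN = 69.1° gives VN at 115.6° from the x-axis; with |VN| = 21.5, N = (5.048, -12.78). ∠VNW = 130.0° gives NW at 65.60° from the x-axis; with |NW| = 20.6, W = (13.56, 5.983). Then |RW| = |W − R| = 35.68.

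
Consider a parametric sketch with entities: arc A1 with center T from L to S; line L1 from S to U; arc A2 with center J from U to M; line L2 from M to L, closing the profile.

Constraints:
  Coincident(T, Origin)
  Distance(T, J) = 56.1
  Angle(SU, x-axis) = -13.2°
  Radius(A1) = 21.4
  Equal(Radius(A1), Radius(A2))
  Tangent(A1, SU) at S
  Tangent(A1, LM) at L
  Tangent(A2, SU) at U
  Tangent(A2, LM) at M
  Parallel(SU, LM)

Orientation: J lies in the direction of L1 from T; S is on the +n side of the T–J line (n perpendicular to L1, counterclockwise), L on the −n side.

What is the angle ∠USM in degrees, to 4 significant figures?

37.34°

The slot axis is L1's direction at -13.2°, so u = (cos -13.2°, sin -13.2°) = (0.9736, -0.2284) and n = (−sin -13.2°, cos -13.2°) = (0.2284, 0.9736). T is at the origin and J lies 56.1 along u from T, so J = 56.1·u = (54.62, -12.81). Tangency of A1 to both parallel lines with radius 21.4 puts S and L at T ± 21.4·n: S = (4.887, 20.83), L = (-4.887, -20.83). Equal radii place U and M the same way about J: U = J + 21.4·n = (59.50, 8.024), M = J − 21.4·n = (49.73, -33.65). Then cos ∠USM = SU·SM / (|SU||SM|), giving 37.34°.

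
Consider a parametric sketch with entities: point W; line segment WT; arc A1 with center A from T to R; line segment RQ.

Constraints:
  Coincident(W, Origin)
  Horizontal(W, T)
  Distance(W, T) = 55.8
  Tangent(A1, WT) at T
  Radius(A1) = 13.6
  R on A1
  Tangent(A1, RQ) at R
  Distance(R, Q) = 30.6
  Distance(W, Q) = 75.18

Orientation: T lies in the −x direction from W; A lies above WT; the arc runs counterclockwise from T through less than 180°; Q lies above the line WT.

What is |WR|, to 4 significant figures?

48.32

Checks: |AT| = 13.60 ✓; |AR| = 13.60 ✓; ∠(AR, RQ) = 90.00° ✓; |RQ| = 30.60 ✓; |WQ| = 75.18 ✓.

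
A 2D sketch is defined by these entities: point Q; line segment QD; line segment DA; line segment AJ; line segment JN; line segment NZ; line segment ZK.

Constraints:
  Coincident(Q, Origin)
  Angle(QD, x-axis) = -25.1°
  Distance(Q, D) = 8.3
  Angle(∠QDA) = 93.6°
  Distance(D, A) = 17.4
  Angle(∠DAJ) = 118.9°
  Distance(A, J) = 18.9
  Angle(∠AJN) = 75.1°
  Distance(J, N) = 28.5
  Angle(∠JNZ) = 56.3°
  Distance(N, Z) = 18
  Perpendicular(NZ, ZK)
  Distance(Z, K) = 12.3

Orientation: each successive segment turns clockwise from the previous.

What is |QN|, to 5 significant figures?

15.169

Q is at the origin; QD runs at -25.1° with length 8.3, so D = (7.5162, -3.5209). ∠QDA = 93.6° gives DA at -111.50° from the x-axis; with |DA| = 17.4, A = (1.1391, -19.710). ∠DAJ = 118.9° gives AJ at -172.60° from the x-axis; with |AJ| = 18.9, J = (-17.603, -22.144). ∠AJN = 75.1° gives JN at 82.500° from the x-axis; with |JN| = 28.5, N = (-13.883, 6.1118). Then |QN| = |N − Q| = 15.169.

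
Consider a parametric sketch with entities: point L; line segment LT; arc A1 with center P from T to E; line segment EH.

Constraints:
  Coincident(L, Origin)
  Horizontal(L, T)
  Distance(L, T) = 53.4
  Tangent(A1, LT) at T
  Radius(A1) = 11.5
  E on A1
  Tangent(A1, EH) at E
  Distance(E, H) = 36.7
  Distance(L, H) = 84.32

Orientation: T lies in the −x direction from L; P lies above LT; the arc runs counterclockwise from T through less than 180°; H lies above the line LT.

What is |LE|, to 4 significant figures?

49.21

Checks: L.y = 0.00, T.y = 0.00 ✓; |PE| = 11.50 ✓; ∠(PE, EH) = 90.00° ✓; |EH| = 36.70 ✓; |LH| = 84.32 ✓.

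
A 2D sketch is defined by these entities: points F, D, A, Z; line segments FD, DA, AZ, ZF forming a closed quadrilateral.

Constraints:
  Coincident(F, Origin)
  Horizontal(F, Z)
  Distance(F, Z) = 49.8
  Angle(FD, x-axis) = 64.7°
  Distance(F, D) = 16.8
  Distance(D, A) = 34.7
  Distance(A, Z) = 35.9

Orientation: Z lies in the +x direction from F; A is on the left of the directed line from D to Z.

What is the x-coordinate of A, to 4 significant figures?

36.70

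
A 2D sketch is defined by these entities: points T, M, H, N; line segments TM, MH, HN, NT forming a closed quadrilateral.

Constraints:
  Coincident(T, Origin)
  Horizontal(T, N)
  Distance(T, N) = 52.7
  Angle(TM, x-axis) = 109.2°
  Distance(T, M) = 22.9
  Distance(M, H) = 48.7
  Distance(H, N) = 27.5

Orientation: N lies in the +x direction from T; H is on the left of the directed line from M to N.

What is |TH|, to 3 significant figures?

48.0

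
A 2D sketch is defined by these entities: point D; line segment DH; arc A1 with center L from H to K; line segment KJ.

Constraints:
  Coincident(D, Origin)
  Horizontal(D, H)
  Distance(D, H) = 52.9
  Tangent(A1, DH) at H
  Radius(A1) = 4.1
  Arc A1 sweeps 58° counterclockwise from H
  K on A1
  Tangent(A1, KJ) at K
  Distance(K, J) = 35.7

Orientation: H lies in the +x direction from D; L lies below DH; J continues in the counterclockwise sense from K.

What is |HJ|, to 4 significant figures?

39.22

D is at the origin; D and H share the same y with |DH| = 52.9 and H on the +x side, so H = (52.90, 0.000). Tangency of A1 to DH means the radius LH is perpendicular to DH, so L = H + (0, -4.1) = (52.90, -4.100). On A1, H sits at bearing 90° from L; a 58° counterclockwise sweep puts K at bearing 148°, so K = L + 4.1·(cos 148°, sin 148°) = (49.42, -1.927). The tangent condition forces LK to be normal to KJ, so KJ runs along (−sin 148°, cos 148°); with |KJ| = 35.7, J = (30.50, -32.20). Then |HJ| = |J − H| = 39.22.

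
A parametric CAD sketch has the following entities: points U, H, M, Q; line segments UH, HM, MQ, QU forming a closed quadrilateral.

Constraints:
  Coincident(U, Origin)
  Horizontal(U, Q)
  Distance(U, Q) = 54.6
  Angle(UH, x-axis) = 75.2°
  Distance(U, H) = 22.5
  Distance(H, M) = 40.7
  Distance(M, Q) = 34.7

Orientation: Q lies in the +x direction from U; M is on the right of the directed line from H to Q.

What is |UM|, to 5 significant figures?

27.690

U is at the origin; UQ is horizontal with |UQ| = 54.6 and Q in +x, so Q = (54.6, 0). UH runs at 75.2° with |UH| = 22.5, so H = (5.7475, 21.754). M is determined by |HM| = 40.7 and |MQ| = 34.7 together: it lies at the intersection of circle(H, 40.7) and circle(Q, 34.7). With |HQ| = 53.477, the foot of the radical line on HQ is 30.968 from H and the perpendicular offset is √(40.7² − 30.968²) = 26.409. Taking the right-of-HQ solution: M = (23.295, -14.969).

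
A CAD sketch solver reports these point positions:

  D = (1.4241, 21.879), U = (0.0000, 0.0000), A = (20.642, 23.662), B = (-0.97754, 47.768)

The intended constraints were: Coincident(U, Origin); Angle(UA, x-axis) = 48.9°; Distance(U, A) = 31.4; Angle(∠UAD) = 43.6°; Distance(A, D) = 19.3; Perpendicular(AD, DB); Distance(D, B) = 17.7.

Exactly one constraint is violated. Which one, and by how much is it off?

Distance(D, B) = 17.7 — off by 8.30.

U = (0.00, 0.00) ✓; UA at 48.90° ✓; |UA| = 31.40 ✓; ∠UAD = 43.60° ✓; |AD| = 19.30 ✓; ∠(AD, DB) = 90.00° ✓; |DB| = 26.00 ✗.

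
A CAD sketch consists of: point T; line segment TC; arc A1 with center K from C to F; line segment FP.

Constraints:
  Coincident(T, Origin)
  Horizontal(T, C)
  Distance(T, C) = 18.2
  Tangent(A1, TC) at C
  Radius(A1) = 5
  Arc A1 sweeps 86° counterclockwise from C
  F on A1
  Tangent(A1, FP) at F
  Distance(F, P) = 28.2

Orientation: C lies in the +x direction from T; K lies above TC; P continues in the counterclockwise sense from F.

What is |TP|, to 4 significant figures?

41.32

T is at the origin; TC is horizontal with |TC| = 18.2 and C on the +x side, so C = (18.20, 0.000). The tangent condition forces KC to be normal to TC, so K = C + (0, 5) = (18.20, 5.000). On A1, C sits at bearing -90° from K; an 86° counterclockwise sweep puts F at bearing -4°, so F = K + 5.0·(cos -4°, sin -4°) = (23.19, 4.651). Since A1 is tangent to FP there, KF ⟂ FP, so FP runs along (−sin -4°, cos -4°); with |FP| = 28.2, P = (25.15, 32.78). Then |TP| = |P − T| = 41.32.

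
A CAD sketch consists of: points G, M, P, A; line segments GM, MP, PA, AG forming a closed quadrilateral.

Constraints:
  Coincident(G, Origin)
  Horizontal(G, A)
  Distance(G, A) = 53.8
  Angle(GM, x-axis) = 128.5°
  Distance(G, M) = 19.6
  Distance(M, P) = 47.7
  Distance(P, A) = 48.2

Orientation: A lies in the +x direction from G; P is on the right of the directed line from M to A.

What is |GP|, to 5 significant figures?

28.342

Checks: |MP| = 47.70 ✓; |PA| = 48.20 ✓.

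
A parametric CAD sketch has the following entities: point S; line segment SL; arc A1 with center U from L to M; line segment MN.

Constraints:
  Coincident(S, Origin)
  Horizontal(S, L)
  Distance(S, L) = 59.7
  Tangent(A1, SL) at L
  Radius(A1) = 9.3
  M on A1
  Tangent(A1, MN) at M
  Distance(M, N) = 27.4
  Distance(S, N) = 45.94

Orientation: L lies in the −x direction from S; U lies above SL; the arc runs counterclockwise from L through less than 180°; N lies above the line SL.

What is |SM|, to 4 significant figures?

52.07

Checks: |UM| = 9.300 ✓; ∠(UM, MN) = 90.00° ✓; |MN| = 27.40 ✓; |SN| = 45.94 ✓.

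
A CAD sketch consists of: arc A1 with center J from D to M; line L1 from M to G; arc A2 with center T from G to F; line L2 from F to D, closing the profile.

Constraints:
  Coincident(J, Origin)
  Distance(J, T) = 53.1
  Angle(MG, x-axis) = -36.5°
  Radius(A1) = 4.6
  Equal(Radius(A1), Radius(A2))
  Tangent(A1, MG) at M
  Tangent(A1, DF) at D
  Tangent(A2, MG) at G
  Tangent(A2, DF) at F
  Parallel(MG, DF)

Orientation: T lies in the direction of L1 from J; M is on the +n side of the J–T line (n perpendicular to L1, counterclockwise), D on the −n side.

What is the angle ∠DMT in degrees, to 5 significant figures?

85.049°

The slot axis is L1's direction at -36.5°, so u = (cos -36.5°, sin -36.5°) = (0.80386, -0.59482) and n = (−sin -36.5°, cos -36.5°) = (0.59482, 0.80386). J is at the origin and T lies 53.1 along u from J, so T = 53.1·u = (42.685, -31.585). Tangency of A1 to both parallel lines with radius 4.6 puts M and D at J ± 4.6·n: M = (2.7362, 3.6977), D = (-2.7362, -3.6977). Then cos ∠DMT = MD·MT / (|MD||MT|), giving 85.049°.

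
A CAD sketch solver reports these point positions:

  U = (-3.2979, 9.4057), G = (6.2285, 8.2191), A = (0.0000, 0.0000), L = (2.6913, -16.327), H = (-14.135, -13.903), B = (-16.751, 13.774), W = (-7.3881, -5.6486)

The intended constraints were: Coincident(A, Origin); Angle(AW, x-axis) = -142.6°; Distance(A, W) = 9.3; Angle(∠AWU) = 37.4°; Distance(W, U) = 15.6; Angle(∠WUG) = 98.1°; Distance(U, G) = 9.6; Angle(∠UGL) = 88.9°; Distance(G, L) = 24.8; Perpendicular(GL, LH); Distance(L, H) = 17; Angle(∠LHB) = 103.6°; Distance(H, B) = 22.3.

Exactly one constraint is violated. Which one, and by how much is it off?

Distance(H, B) = 22.3 — off by 5.50.

A = (0.00, 0.00) ✓; AW at -142.6° ✓; |AW| = 9.300 ✓; ∠AWU = 37.40° ✓; |WU| = 15.60 ✓; ∠WUG = 98.10° ✓; |UG| = 9.600 ✓; ∠UGL = 88.90° ✓; |GL| = 24.80 ✓; ∠(GL, LH) = 90.00° ✓; |LH| = 17.00 ✓; ∠LHB = 103.6° ✓; |HB| = 27.80 ✗.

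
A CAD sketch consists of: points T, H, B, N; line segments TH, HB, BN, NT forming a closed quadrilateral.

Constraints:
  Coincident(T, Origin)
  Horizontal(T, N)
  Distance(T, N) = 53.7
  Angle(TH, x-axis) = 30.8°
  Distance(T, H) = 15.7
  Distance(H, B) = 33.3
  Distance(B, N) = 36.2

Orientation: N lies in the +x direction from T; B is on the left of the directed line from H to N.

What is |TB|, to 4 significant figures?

48.63

Checks: |HB| = 33.30 ✓; |BN| = 36.20 ✓.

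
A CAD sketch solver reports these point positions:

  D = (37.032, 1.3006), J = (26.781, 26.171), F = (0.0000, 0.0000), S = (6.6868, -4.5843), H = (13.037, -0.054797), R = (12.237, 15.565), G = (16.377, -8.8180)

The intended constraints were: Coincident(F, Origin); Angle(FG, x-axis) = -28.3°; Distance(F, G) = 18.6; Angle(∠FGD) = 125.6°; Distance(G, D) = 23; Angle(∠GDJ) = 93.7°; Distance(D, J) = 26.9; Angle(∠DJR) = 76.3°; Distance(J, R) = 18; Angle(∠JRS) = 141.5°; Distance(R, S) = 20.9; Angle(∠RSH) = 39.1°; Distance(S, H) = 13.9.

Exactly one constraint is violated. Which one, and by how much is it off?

Distance(S, H) = 13.9 — off by 6.10.

F = (0.00, 0.00) ✓; FG at -28.30° ✓; |FG| = 18.60 ✓; ∠FGD = 125.6° ✓; |GD| = 23.00 ✓; ∠GDJ = 93.70° ✓; |DJ| = 26.90 ✓; ∠DJR = 76.30° ✓; |JR| = 18.00 ✓; ∠JRS = 141.5° ✓; |RS| = 20.90 ✓; ∠RSH = 39.10° ✓; |SH| = 7.800 ✗.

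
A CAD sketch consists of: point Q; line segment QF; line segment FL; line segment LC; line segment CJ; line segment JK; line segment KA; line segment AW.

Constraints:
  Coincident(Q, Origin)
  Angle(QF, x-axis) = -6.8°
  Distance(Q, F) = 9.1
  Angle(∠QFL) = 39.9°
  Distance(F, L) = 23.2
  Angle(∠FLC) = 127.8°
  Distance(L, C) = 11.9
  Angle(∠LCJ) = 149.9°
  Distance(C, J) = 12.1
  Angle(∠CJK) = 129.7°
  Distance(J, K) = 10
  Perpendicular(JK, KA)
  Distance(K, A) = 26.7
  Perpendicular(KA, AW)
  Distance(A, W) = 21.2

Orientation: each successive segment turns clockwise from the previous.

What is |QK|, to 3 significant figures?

29.4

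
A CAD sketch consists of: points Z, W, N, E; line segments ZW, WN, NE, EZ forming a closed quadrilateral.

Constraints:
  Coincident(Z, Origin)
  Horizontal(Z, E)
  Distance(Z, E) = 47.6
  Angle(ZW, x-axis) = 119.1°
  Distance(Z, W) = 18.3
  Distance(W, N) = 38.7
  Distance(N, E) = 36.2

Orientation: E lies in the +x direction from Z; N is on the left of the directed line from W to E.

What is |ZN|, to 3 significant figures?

40.4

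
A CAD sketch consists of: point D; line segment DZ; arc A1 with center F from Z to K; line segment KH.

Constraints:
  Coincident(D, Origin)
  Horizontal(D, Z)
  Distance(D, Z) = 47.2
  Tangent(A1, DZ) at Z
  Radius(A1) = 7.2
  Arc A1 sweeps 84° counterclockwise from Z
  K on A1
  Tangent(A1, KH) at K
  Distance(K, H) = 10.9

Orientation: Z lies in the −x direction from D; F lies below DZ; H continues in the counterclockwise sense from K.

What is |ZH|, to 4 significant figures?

19.18

On A1, Z sits at bearing 90° from F; an 84° counterclockwise sweep puts K at bearing 174°, so K = F + 7.2·(cos 174°, sin 174°) = (-54.36, -6.447). A1 meets KH tangentially, so FK is at right angles to KH, so KH runs along (−sin 174°, cos 174°); with |KH| = 10.9, H = (-55.50, -17.29). Then |ZH| = |H − Z| = 19.18.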